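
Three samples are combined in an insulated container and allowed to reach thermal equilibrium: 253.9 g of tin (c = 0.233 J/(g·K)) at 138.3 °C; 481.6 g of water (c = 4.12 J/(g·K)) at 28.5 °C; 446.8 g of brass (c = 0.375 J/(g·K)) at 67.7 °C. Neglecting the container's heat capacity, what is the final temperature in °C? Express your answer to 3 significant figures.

T_f = 34.4 °C

Σ mᵢcᵢ(T − Tᵢ) = 0  ⇒  T = Σ mᵢcᵢTᵢ / Σ mᵢcᵢ
Σ mᵢcᵢ = 253.9×0.233 + 481.6×4.12 + 446.8×0.375 = 2210.9007
Σ mᵢcᵢTᵢ = 59.1587×138.3 + 1984.192×28.5 + 167.55×67.7 = 76074
T = 76074 / 2210.9007 = 34.41 °C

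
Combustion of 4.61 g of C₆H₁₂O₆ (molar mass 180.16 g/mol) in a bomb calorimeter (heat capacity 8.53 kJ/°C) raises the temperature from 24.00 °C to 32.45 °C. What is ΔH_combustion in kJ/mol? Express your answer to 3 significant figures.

ΔT = 32.45 − 24.00 = 8.45 °C
q_cal = C_cal × ΔT = 8.53 × 8.45 = 72.0785 kJ
n = 4.61 / 180.16 = 0.02559 mol
q_rxn = −q_cal = -72.0785 kJ
ΔH = -72.0785 / 0.02559 = -2817 kJ/mol

ΔH = -2820 kJ/mol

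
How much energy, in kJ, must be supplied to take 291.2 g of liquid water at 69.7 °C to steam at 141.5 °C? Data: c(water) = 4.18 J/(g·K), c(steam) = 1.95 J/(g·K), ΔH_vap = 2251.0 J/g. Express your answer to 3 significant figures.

q1 (heat water 69.7→100.0 °C): 291.2 × 4.18 × 30.3 = 36882 J
q2 (vaporize at 100 °C): 291.2 × 2251.0 = 655491 J
q3 (heat steam 100.0→141.5 °C): 291.2 × 1.95 × 41.5 = 23565 J
Total: 36882 + 655491 + 23565 = 715938 J = 716 kJ

q = 716 kJ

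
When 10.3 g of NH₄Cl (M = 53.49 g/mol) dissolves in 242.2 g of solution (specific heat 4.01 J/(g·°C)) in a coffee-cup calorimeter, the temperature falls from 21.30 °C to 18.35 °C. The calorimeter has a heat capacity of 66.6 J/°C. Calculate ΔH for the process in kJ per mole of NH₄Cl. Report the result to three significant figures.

ΔH = 15.9 kJ/mol

|ΔT| = |18.35 − 21.30| = 2.95 °C
|q_surr| = (242.2 × 4.01 + 66.6) × 2.95 = 1037.822 × 2.95 = 3062 J
n(NH₄Cl) = 10.3 / 53.49 = 0.1926 mol
Temperature fell, so q_rxn = +|q_surr| = 3.062 kJ
ΔH = q_rxn / n = 15.90 kJ/mol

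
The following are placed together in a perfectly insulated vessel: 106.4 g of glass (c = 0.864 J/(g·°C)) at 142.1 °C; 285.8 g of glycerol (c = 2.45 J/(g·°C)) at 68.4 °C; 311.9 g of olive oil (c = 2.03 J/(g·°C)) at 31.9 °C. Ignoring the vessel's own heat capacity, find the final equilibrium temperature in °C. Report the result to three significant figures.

T_f = 56.9 °C

Σ mᵢcᵢ(T − Tᵢ) = 0  ⇒  T = Σ mᵢcᵢTᵢ / Σ mᵢcᵢ
Σ mᵢcᵢ = 106.4×0.864 + 285.8×2.45 + 311.9×2.03 = 1425.2966
Σ mᵢcᵢTᵢ = 91.9296×142.1 + 700.21×68.4 + 633.157×31.9 = 81155
T = 81155 / 1425.2966 = 56.94 °C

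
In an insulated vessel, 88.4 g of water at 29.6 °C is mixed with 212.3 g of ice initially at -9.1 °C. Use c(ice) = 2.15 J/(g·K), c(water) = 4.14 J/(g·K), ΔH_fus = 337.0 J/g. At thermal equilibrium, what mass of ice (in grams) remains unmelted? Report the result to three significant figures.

m_ice remaining = 192 g

Heat to warm all ice to 0 °C: 212.3×2.15×9.1 = 4153.6 J
Heat released by water cooling to 0 °C: 88.4×4.14×29.6 = 10833 J
10833 J < 4153.6 + 212.3×337.0 = 75698.7 J, so not all ice melts; final T = 0 °C.
Heat left for melting: 10833 − 4153.6 = 6679.4 J
Mass melted = 6679.4 / 337.0 = 19.82 g
Ice remaining = 212.3 − 19.82 = 192.48 g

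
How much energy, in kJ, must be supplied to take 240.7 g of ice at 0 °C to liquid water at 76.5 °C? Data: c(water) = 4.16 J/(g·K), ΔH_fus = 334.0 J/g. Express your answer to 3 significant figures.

q1 (melt at 0 °C): 240.7 × 334.0 = 80394 J
q2 (heat water 0.0→76.5 °C): 240.7 × 4.16 × 76.5 = 76600 J
Total: 80394 + 76600 = 156994 J = 157 kJ

q = 157 kJ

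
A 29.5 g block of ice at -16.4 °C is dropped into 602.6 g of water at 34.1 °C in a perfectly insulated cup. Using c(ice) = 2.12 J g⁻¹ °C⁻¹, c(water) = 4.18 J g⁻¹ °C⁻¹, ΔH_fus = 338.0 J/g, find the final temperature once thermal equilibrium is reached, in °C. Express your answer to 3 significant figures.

T_f = 28.3 °C

Heat to bring ice to 0 °C and melt it: q₁ = 29.5×2.12×16.4 + 29.5×338.0 = 10997 J
Heat the water can supply cooling to 0 °C: 602.6×4.18×34.1 = 85893.4 J > q₁, so all ice melts.
Energy balance: 602.6×4.18×(34.1 − T) = 10997 + 29.5×4.18×(T − 0)
2518.868(34.1 − T) = 10997 + 123.31 T
85893.4 − 10997 = 2642.178 T
T = 74896.4 / 2642.178 = 28.346 °C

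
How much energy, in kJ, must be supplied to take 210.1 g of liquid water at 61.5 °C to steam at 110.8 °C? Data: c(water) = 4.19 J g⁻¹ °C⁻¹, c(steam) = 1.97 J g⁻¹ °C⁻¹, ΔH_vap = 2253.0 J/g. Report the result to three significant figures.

q1 (heat water 61.5→100.0 °C): 210.1 × 4.19 × 38.5 = 33892 J
q2 (vaporize at 100 °C): 210.1 × 2253.0 = 473355 J
q3 (heat steam 100.0→110.8 °C): 210.1 × 1.97 × 10.8 = 4470 J
Total: 33892 + 473355 + 4470 = 511717 J = 512 kJ

q = 512 kJ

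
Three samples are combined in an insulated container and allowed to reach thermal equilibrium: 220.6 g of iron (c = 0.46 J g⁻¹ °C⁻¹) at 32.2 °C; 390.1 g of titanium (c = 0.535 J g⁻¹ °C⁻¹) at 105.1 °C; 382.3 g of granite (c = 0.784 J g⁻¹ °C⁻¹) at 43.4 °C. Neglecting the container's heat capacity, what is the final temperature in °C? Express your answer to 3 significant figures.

Σ mᵢcᵢ(T − Tᵢ) = 0  ⇒  T = Σ mᵢcᵢTᵢ / Σ mᵢcᵢ
Σ mᵢcᵢ = 220.6×0.46 + 390.1×0.535 + 382.3×0.784 = 609.9027
Σ mᵢcᵢTᵢ = 101.476×32.2 + 208.7035×105.1 + 299.7232×43.4 = 38210
T = 38210 / 609.9027 = 62.649 °C

T_f = 62.6 °C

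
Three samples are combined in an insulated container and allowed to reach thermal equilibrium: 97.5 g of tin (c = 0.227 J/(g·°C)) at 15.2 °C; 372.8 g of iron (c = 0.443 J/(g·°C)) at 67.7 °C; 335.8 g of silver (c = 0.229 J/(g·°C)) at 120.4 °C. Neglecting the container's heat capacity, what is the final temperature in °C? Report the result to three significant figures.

T_f = 78.6 °C

Σ mᵢcᵢ(T − Tᵢ) = 0  ⇒  T = Σ mᵢcᵢTᵢ / Σ mᵢcᵢ
Σ mᵢcᵢ = 97.5×0.227 + 372.8×0.443 + 335.8×0.229 = 264.1811
Σ mᵢcᵢTᵢ = 22.1325×15.2 + 165.1504×67.7 + 76.8982×120.4 = 20776
T = 20776 / 264.1811 = 78.64 °C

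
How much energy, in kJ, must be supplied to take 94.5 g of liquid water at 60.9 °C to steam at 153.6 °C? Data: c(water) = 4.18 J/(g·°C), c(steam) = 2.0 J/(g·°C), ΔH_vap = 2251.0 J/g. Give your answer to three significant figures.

q1 (heat water 60.9→100.0 °C): 94.5 × 4.18 × 39.1 = 15445 J
q2 (vaporize at 100 °C): 94.5 × 2251.0 = 212720 J
q3 (heat steam 100.0→153.6 °C): 94.5 × 2.0 × 53.6 = 10130 J
Total: 15445 + 212720 + 10130 = 238295 J = 238 kJ

q = 238 kJ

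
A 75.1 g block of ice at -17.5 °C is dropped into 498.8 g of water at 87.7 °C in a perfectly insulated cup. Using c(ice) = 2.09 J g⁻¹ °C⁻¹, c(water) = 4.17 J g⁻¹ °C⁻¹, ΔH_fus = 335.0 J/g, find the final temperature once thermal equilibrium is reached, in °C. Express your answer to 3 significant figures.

Heat to bring ice to 0 °C and melt it: q₁ = 75.1×2.09×17.5 + 75.1×335.0 = 27905 J
Heat the water can supply cooling to 0 °C: 498.8×4.17×87.7 = 182416 J > q₁, so all ice melts.
Energy balance: 498.8×4.17×(87.7 − T) = 27905 + 75.1×4.17×(T − 0)
2079.996(87.7 − T) = 27905 + 313.167 T
182416 − 27905 = 2393.163 T
T = 154511 / 2393.163 = 64.56 °C

T_f = 64.6 °C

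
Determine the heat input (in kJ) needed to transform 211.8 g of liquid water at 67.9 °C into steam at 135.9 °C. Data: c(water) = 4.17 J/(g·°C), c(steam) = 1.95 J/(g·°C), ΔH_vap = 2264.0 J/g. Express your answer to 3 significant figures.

q1 (heat water 67.9→100.0 °C): 211.8 × 4.17 × 32.1 = 28351 J
q2 (vaporize at 100 °C): 211.8 × 2264.0 = 479515 J
q3 (heat steam 100.0→135.9 °C): 211.8 × 1.95 × 35.9 = 14827 J
Total: 28351 + 479515 + 14827 = 522693 J = 523 kJ

q = 523 kJ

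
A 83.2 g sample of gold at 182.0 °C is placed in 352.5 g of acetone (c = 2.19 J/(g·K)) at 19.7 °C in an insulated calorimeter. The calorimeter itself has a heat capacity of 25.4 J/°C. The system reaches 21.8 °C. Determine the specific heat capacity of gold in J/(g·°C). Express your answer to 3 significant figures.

c = 0.126 J/(g·°C)

q_gained = (352.5 × 2.19 + 25.4) × (21.8 − 19.7) = 1674 J
q_lost = 83.2 × c × (182.0 − 21.8) = 13328.64 c
Set equal: c = 1674 / 13328.64 = 0.126 J/(g·°C)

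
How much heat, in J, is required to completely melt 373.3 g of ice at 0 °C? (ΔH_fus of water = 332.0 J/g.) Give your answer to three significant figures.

q = m × ΔH_fus = 373.3 × 332.0 = 123900 J

q = 124000 J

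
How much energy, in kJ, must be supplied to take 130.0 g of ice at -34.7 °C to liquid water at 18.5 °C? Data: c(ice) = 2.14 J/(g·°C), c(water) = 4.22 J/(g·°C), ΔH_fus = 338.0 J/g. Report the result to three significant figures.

q = 63.7 kJ

q1 (heat ice -34.7→0.0 °C): 130.0 × 2.14 × 34.7 = 9654 J
q2 (melt at 0 °C): 130.0 × 338.0 = 43940 J
q3 (heat water 0.0→18.5 °C): 130.0 × 4.22 × 18.5 = 10149 J
Total: 9654 + 43940 + 10149 = 63743 J = 63.7 kJ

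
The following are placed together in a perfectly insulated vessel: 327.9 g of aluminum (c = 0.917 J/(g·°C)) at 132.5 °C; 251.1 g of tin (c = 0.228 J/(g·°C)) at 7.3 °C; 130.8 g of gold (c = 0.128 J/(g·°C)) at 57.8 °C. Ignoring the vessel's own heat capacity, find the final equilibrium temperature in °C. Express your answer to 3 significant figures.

Σ mᵢcᵢ(T − Tᵢ) = 0  ⇒  T = Σ mᵢcᵢTᵢ / Σ mᵢcᵢ
Σ mᵢcᵢ = 327.9×0.917 + 251.1×0.228 + 130.8×0.128 = 374.6775
Σ mᵢcᵢTᵢ = 300.6843×132.5 + 57.2508×7.3 + 16.7424×57.8 = 41226
T = 41226 / 374.6775 = 110.0 °C

T_f = 110 °C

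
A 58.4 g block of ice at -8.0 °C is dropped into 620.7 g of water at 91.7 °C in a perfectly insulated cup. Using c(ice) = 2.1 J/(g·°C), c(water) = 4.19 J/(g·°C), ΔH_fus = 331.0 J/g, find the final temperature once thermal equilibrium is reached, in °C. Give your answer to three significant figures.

T_f = 76.7 °C

Heat to bring ice to 0 °C and melt it: q₁ = 58.4×2.1×8.0 + 58.4×331.0 = 20312 J
Heat the water can supply cooling to 0 °C: 620.7×4.19×91.7 = 238487 J > q₁, so all ice melts.
Energy balance: 620.7×4.19×(91.7 − T) = 20312 + 58.4×4.19×(T − 0)
2600.733(91.7 − T) = 20312 + 244.696 T
238487 − 20312 = 2845.429 T
T = 218175 / 2845.429 = 76.68 °C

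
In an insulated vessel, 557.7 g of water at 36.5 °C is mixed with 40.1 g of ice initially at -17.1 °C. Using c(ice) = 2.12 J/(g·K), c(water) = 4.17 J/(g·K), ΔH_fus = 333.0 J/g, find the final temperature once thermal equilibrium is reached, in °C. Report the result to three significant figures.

Heat to bring ice to 0 °C and melt it: q₁ = 40.1×2.12×17.1 + 40.1×333.0 = 14807 J
Heat the water can supply cooling to 0 °C: 557.7×4.17×36.5 = 84884.7 J > q₁, so all ice melts.
Energy balance: 557.7×4.17×(36.5 − T) = 14807 + 40.1×4.17×(T − 0)
2325.609(36.5 − T) = 14807 + 167.217 T
84884.7 − 14807 = 2492.826 T
T = 70077.7 / 2492.826 = 28.11 °C

T_f = 28.1 °C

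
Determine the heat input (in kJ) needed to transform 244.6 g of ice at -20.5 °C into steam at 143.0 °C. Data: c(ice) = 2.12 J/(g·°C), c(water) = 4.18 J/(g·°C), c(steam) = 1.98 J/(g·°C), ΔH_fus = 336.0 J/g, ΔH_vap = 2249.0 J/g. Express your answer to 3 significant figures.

q1 (heat ice -20.5→0.0 °C): 244.6 × 2.12 × 20.5 = 10630 J
q2 (melt at 0 °C): 244.6 × 336.0 = 82186 J
q3 (heat water 0.0→100.0 °C): 244.6 × 4.18 × 100.0 = 102243 J
q4 (vaporize at 100 °C): 244.6 × 2249.0 = 550105 J
q5 (heat steam 100.0→143.0 °C): 244.6 × 1.98 × 43.0 = 20825 J
Total: 10630 + 82186 + 102243 + 550105 + 20825 = 765989 J = 766 kJ

q = 766 kJ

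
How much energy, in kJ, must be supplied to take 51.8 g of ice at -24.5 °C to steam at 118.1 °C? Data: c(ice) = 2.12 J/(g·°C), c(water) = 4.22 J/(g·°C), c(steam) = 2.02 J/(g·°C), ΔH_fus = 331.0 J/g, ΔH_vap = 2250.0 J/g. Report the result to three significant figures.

q = 160 kJ

q1 (heat ice -24.5→0.0 °C): 51.8 × 2.12 × 24.5 = 2690 J
q2 (melt at 0 °C): 51.8 × 331.0 = 17146 J
q3 (heat water 0.0→100.0 °C): 51.8 × 4.22 × 100.0 = 21860 J
q4 (vaporize at 100 °C): 51.8 × 2250.0 = 116550 J
q5 (heat steam 100.0→118.1 °C): 51.8 × 2.02 × 18.1 = 1894 J
Total: 2690 + 17146 + 21860 + 116550 + 1894 = 160140 J = 160 kJ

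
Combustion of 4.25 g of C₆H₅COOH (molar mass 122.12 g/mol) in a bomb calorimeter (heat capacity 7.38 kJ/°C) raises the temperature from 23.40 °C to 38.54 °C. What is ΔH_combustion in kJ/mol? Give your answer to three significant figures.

ΔH = -3210 kJ/mol

ΔT = 38.54 − 23.40 = 15.14 °C
q_cal = C_cal × ΔT = 7.38 × 15.14 = 111.7332 kJ
n = 4.25 / 122.12 = 0.03480 mol
q_rxn = −q_cal = -111.7332 kJ
ΔH = -111.7332 / 0.03480 = -3211 kJ/mol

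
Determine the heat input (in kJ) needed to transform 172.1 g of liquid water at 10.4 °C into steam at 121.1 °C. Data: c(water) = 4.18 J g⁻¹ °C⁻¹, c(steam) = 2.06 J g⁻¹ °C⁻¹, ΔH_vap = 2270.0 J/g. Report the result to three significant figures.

q1 (heat water 10.4→100.0 °C): 172.1 × 4.18 × 89.6 = 64456 J
q2 (vaporize at 100 °C): 172.1 × 2270.0 = 390667 J
q3 (heat steam 100.0→121.1 °C): 172.1 × 2.06 × 21.1 = 7480 J
Total: 64456 + 390667 + 7480 = 462603 J = 463 kJ

q = 463 kJ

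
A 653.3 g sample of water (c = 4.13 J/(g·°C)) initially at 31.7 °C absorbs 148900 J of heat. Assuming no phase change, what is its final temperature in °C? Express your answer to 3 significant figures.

ΔT = q / (m c) = 148900 / (653.3 × 4.13) = 55.19 °C
T_f = 31.7 + 55.19 = 86.89 °C

T_f = 86.9 °C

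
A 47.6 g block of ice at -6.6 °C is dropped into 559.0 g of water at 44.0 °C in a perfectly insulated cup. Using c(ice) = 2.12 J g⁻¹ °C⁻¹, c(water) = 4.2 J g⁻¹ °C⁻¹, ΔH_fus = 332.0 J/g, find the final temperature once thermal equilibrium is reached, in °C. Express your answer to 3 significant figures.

Heat to bring ice to 0 °C and melt it: q₁ = 47.6×2.12×6.6 + 47.6×332.0 = 16469 J
Heat the water can supply cooling to 0 °C: 559.0×4.2×44.0 = 103303 J > q₁, so all ice melts.
Energy balance: 559.0×4.2×(44.0 − T) = 16469 + 47.6×4.2×(T − 0)
2347.8(44.0 − T) = 16469 + 199.92 T
103303 − 16469 = 2547.72 T
T = 86834 / 2547.72 = 34.08 °C

T_f = 34.1 °C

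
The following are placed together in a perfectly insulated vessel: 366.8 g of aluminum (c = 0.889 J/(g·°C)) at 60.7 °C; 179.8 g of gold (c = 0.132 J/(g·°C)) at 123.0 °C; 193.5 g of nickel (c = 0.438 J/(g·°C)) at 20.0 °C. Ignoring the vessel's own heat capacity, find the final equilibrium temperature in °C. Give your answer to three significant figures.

T_f = 56.2 °C

Σ mᵢcᵢ(T − Tᵢ) = 0  ⇒  T = Σ mᵢcᵢTᵢ / Σ mᵢcᵢ
Σ mᵢcᵢ = 366.8×0.889 + 179.8×0.132 + 193.5×0.438 = 434.5718
Σ mᵢcᵢTᵢ = 326.0852×60.7 + 23.7336×123.0 + 84.753×20.0 = 24408
T = 24408 / 434.5718 = 56.17 °C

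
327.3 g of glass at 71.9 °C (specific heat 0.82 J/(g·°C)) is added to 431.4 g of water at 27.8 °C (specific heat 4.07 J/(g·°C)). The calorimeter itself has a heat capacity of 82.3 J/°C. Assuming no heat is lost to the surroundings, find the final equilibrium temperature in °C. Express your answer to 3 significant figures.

T_f = 33.4 °C

Heat lost by glass = heat gained by water + calorimeter.
(327.3)(0.82)(71.9 − T) = [(431.4)(4.07) + 82.3](T − 27.8)
268.386 (71.9 − T) = 1838.098 (T − 27.8)
19297 − 268.386 T = 1838.098 T − 51099
70396 = 2106.484 T
T = 33.42 °C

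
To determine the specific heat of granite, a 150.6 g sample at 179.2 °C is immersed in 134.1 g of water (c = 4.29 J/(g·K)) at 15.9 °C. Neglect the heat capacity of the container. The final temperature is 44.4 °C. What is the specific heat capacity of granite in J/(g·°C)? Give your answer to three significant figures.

c = 0.808 J/(g·°C)

q_gained = (134.1 × 4.29) × (44.4 − 15.9) = 16400 J
q_lost = 150.6 × c × (179.2 − 44.4) = 20300.88 c
Set equal: c = 16400 / 20300.88 = 0.808 J/(g·°C)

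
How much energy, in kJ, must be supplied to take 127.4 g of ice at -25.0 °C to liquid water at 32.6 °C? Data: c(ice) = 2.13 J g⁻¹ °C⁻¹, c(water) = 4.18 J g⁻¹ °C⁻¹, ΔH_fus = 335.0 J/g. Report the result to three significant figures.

q1 (heat ice -25.0→0.0 °C): 127.4 × 2.13 × 25.0 = 6784 J
q2 (melt at 0 °C): 127.4 × 335.0 = 42679 J
q3 (heat water 0.0→32.6 °C): 127.4 × 4.18 × 32.6 = 17361 J
Total: 6784 + 42679 + 17361 = 66824 J = 66.8 kJ

q = 66.8 kJ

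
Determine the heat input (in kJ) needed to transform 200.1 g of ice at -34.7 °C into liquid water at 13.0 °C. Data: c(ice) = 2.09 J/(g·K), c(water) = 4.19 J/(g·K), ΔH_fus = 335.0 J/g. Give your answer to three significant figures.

q = 92.4 kJ

q1 (heat ice -34.7→0.0 °C): 200.1 × 2.09 × 34.7 = 14512 J
q2 (melt at 0 °C): 200.1 × 335.0 = 67034 J
q3 (heat water 0.0→13.0 °C): 200.1 × 4.19 × 13.0 = 10899 J
Total: 14512 + 67034 + 10899 = 92445 J = 92.4 kJ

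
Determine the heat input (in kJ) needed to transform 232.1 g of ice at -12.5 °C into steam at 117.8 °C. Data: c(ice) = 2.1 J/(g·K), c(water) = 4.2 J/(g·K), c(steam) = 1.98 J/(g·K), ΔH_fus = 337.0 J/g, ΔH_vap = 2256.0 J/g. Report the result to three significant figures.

q = 714 kJ

q1 (heat ice -12.5→0.0 °C): 232.1 × 2.1 × 12.5 = 6093 J
q2 (melt at 0 °C): 232.1 × 337.0 = 78218 J
q3 (heat water 0.0→100.0 °C): 232.1 × 4.2 × 100.0 = 97482 J
q4 (vaporize at 100 °C): 232.1 × 2256.0 = 523618 J
q5 (heat steam 100.0→117.8 °C): 232.1 × 1.98 × 17.8 = 8180 J
Total: 6093 + 78218 + 97482 + 523618 + 8180 = 713591 J = 714 kJ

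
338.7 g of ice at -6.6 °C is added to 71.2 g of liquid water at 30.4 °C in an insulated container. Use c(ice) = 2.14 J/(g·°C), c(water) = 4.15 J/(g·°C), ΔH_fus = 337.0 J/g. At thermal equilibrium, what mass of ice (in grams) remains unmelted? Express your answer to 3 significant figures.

m_ice remaining = 326 g

Heat to warm all ice to 0 °C: 338.7×2.14×6.6 = 4783.8 J
Heat released by water cooling to 0 °C: 71.2×4.15×30.4 = 8982.6 J
8982.6 J < 4783.8 + 338.7×337.0 = 118925.7 J, so not all ice melts; final T = 0 °C.
Heat left for melting: 8982.6 − 4783.8 = 4198.8 J
Mass melted = 4198.8 / 337.0 = 12.46 g
Ice remaining = 338.7 − 12.46 = 326.24 g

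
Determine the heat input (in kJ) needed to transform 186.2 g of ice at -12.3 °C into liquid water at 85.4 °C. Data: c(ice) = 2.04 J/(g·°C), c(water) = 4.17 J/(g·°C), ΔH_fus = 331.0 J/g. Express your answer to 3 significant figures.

q = 133 kJ

q1 (heat ice -12.3→0.0 °C): 186.2 × 2.04 × 12.3 = 4672 J
q2 (melt at 0 °C): 186.2 × 331.0 = 61632 J
q3 (heat water 0.0→85.4 °C): 186.2 × 4.17 × 85.4 = 66309 J
Total: 4672 + 61632 + 66309 = 132613 J = 133 kJ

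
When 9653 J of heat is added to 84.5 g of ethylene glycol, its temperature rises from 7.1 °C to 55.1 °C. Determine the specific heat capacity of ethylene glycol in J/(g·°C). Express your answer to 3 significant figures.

c = 2.38 J/(g·°C)

c = q / (m ΔT) = 9653 / (84.5 × 48.0)
c = 9653 / 4056 = 2.38 J/(g·°C)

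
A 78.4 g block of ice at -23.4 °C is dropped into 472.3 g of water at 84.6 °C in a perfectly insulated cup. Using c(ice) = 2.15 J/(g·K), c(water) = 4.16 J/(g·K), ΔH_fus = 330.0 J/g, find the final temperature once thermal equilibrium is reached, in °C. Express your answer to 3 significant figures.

T_f = 59.5 °C

Heat to bring ice to 0 °C and melt it: q₁ = 78.4×2.15×23.4 + 78.4×330.0 = 29816 J
Heat the water can supply cooling to 0 °C: 472.3×4.16×84.6 = 166219 J > q₁, so all ice melts.
Energy balance: 472.3×4.16×(84.6 − T) = 29816 + 78.4×4.16×(T − 0)
1964.768(84.6 − T) = 29816 + 326.144 T
166219 − 29816 = 2290.912 T
T = 136403 / 2290.912 = 59.54 °C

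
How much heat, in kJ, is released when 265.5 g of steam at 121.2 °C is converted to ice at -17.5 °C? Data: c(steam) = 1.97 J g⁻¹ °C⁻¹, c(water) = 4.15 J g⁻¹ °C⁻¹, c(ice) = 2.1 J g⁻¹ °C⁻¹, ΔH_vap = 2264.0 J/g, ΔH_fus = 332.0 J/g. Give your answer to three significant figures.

q = 820 kJ

q1 (cool steam 121.2→100 °C): 265.5 × 1.97 × 21.2 = 11088 J
q2 (condense at 100 °C): 265.5 × 2264.0 = 601092 J
q3 (cool water 100→0 °C): 265.5 × 4.15 × 100.0 = 110183 J
q4 (freeze at 0 °C): 265.5 × 332.0 = 88146 J
q5 (cool ice 0→-17.5 °C): 265.5 × 2.1 × 17.5 = 9757 J
Total: 11088 + 601092 + 110183 + 88146 + 9757 = 820266 J = 820 kJ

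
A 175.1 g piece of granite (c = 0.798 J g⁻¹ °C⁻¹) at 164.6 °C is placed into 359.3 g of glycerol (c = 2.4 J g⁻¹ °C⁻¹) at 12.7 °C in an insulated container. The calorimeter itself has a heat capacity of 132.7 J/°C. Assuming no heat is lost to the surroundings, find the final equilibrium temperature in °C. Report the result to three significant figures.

T_f = 31.4 °C

Heat lost by granite = heat gained by glycerol + calorimeter.
(175.1)(0.798)(164.6 − T) = [(359.3)(2.4) + 132.7](T − 12.7)
139.7298 (164.6 − T) = 995.02 (T − 12.7)
23000 − 139.7298 T = 995.02 T − 12637
35637 = 1134.7498 T
T = 31.41 °C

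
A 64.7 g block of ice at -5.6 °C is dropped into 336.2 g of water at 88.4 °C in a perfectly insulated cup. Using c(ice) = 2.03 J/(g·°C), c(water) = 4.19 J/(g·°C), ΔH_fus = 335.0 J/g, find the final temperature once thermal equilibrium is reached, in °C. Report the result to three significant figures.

Heat to bring ice to 0 °C and melt it: q₁ = 64.7×2.03×5.6 + 64.7×335.0 = 22410 J
Heat the water can supply cooling to 0 °C: 336.2×4.19×88.4 = 124527 J > q₁, so all ice melts.
Energy balance: 336.2×4.19×(88.4 − T) = 22410 + 64.7×4.19×(T − 0)
1408.678(88.4 − T) = 22410 + 271.093 T
124527 − 22410 = 1679.771 T
T = 102117 / 1679.771 = 60.79 °C

T_f = 60.8 °C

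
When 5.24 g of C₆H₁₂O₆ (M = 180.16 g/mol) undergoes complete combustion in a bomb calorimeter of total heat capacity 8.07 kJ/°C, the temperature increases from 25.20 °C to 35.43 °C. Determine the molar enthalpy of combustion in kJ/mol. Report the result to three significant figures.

ΔH = -2840 kJ/mol

ΔT = 35.43 − 25.20 = 10.23 °C
q_cal = C_cal × ΔT = 8.07 × 10.23 = 82.5561 kJ
n = 5.24 / 180.16 = 0.02909 mol
q_rxn = −q_cal = -82.5561 kJ
ΔH = -82.5561 / 0.02909 = -2838 kJ/mol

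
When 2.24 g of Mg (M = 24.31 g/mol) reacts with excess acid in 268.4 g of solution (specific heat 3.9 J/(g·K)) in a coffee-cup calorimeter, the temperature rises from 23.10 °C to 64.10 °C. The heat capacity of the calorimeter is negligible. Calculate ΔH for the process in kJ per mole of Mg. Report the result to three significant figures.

ΔH = -466 kJ/mol

|ΔT| = |64.10 − 23.10| = 41.00 °C
|q_surr| = (268.4 × 3.9) × 41.00 = 1046.76 × 41.00 = 42920 J
n(Mg) = 2.24 / 24.31 = 0.09214 mol
Temperature rose, so q_rxn = −|q_surr| = -42.92 kJ
ΔH = q_rxn / n = -465.8 kJ/mol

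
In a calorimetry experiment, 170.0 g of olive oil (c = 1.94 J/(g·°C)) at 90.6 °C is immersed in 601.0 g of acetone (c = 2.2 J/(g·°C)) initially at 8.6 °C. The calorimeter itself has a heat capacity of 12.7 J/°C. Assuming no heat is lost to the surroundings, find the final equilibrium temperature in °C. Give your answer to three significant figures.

T_f = 24.8 °C

Heat lost by olive oil = heat gained by acetone + calorimeter.
(170.0)(1.94)(90.6 − T) = [(601.0)(2.2) + 12.7](T − 8.6)
329.8 (90.6 − T) = 1334.9 (T − 8.6)
29880 − 329.8 T = 1334.9 T − 11480
41360 = 1664.7 T
T = 24.845 °C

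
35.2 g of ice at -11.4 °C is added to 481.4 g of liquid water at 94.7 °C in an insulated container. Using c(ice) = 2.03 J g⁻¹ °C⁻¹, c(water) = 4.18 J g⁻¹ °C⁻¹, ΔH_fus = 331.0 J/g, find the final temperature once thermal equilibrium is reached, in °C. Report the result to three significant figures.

Heat to bring ice to 0 °C and melt it: q₁ = 35.2×2.03×11.4 + 35.2×331.0 = 12466 J
Heat the water can supply cooling to 0 °C: 481.4×4.18×94.7 = 190560 J > q₁, so all ice melts.
Energy balance: 481.4×4.18×(94.7 − T) = 12466 + 35.2×4.18×(T − 0)
2012.252(94.7 − T) = 12466 + 147.136 T
190560 − 12466 = 2159.388 T
T = 178094 / 2159.388 = 82.47 °C

T_f = 82.5 °C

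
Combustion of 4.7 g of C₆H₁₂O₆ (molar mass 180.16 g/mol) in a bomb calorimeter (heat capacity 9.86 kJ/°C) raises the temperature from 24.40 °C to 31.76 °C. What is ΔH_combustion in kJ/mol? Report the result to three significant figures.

ΔH = -2780 kJ/mol

ΔT = 31.76 − 24.40 = 7.36 °C
q_cal = C_cal × ΔT = 9.86 × 7.36 = 72.5696 kJ
n = 4.7 / 180.16 = 0.02609 mol
q_rxn = −q_cal = -72.5696 kJ
ΔH = -72.5696 / 0.02609 = -2782 kJ/mol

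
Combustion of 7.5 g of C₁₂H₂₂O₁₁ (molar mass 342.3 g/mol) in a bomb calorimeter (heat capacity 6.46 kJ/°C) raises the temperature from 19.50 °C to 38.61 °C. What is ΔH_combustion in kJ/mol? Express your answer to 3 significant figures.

ΔT = 38.61 − 19.50 = 19.11 °C
q_cal = C_cal × ΔT = 6.46 × 19.11 = 123.4506 kJ
n = 7.5 / 342.3 = 0.02191 mol
q_rxn = −q_cal = -123.4506 kJ
ΔH = -123.4506 / 0.02191 = -5634 kJ/mol

ΔH = -5630 kJ/mol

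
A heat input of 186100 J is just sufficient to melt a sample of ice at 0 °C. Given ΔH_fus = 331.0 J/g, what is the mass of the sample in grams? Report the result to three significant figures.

m = q / ΔH_fus = 186100 J / 331.0 J/g = 562 g

m = 562 g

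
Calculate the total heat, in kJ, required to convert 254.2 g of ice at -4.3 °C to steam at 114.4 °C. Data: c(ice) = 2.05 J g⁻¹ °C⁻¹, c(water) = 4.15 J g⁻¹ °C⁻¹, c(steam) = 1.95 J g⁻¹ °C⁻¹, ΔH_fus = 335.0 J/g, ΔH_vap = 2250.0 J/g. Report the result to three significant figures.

q = 772 kJ

q1 (heat ice -4.3→0.0 °C): 254.2 × 2.05 × 4.3 = 2241 J
q2 (melt at 0 °C): 254.2 × 335.0 = 85157 J
q3 (heat water 0.0→100.0 °C): 254.2 × 4.15 × 100.0 = 105493 J
q4 (vaporize at 100 °C): 254.2 × 2250.0 = 571950 J
q5 (heat steam 100.0→114.4 °C): 254.2 × 1.95 × 14.4 = 7138 J
Total: 2241 + 85157 + 105493 + 571950 + 7138 = 771979 J = 772 kJ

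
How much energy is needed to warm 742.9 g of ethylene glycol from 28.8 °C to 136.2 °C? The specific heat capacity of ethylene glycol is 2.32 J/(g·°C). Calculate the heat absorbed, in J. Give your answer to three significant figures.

q = m c ΔT = 742.9 × 2.32 × (136.2 − 28.8)
q = 742.9 × 2.32 × 107.4 = 185100 J

q = 185000 J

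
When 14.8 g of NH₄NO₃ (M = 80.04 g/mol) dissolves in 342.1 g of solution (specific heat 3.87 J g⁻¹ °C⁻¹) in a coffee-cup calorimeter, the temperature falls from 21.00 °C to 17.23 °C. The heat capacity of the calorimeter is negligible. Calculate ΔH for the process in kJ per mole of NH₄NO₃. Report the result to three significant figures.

|ΔT| = |17.23 − 21.00| = 3.77 °C
|q_surr| = (342.1 × 3.87) × 3.77 = 1323.927 × 3.77 = 4991 J
n(NH₄NO₃) = 14.8 / 80.04 = 0.1849 mol
Temperature fell, so q_rxn = +|q_surr| = 4.991 kJ
ΔH = q_rxn / n = 26.99 kJ/mol

ΔH = 27.0 kJ/mol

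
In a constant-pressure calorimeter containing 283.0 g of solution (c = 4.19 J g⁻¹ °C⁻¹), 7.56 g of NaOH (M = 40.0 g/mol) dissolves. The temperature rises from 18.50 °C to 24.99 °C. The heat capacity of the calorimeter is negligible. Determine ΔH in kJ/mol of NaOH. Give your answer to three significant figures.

|ΔT| = |24.99 − 18.50| = 6.49 °C
|q_surr| = (283.0 × 4.19) × 6.49 = 1185.77 × 6.49 = 7696 J
n(NaOH) = 7.56 / 40.0 = 0.1890 mol
Temperature rose, so q_rxn = −|q_surr| = -7.696 kJ
ΔH = q_rxn / n = -40.72 kJ/mol

ΔH = -40.7 kJ/mol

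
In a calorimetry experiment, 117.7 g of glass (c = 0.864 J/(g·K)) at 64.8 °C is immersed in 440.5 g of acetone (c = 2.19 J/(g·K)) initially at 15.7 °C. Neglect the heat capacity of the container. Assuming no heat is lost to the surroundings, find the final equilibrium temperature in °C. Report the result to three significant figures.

Heat lost by glass = heat gained by acetone.
(117.7)(0.864)(64.8 − T) = (440.5)(2.19)(T − 15.7)
101.6928 (64.8 − T) = 964.695 (T − 15.7)
6589.7 − 101.6928 T = 964.695 T − 15146
21735.7 = 1066.3878 T
T = 20.38 °C

T_f = 20.4 °C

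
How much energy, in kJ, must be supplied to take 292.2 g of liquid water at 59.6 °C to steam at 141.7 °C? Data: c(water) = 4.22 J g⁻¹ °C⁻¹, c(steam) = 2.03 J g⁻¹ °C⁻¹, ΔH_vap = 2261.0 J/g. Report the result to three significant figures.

q1 (heat water 59.6→100.0 °C): 292.2 × 4.22 × 40.4 = 49817 J
q2 (vaporize at 100 °C): 292.2 × 2261.0 = 660664 J
q3 (heat steam 100.0→141.7 °C): 292.2 × 2.03 × 41.7 = 24735 J
Total: 49817 + 660664 + 24735 = 735216 J = 735 kJ

q = 735 kJ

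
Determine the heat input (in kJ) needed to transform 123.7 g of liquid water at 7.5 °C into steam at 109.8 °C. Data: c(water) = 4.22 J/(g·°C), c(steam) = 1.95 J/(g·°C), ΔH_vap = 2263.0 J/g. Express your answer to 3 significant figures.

q1 (heat water 7.5→100.0 °C): 123.7 × 4.22 × 92.5 = 48286 J
q2 (vaporize at 100 °C): 123.7 × 2263.0 = 279933 J
q3 (heat steam 100.0→109.8 °C): 123.7 × 1.95 × 9.8 = 2364 J
Total: 48286 + 279933 + 2364 = 330583 J = 331 kJ

q = 331 kJ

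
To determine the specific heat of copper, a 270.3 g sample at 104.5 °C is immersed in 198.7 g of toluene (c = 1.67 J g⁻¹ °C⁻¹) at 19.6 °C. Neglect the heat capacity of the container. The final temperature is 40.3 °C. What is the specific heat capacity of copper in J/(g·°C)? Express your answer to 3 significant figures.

q_gained = (198.7 × 1.67) × (40.3 − 19.6) = 6869 J
q_lost = 270.3 × c × (104.5 − 40.3) = 17353.26 c
Set equal: c = 6869 / 17353.26 = 0.396 J/(g·°C)

c = 0.396 J/(g·°C)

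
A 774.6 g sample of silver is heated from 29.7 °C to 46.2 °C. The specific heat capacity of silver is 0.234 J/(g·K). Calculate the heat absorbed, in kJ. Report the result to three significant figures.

q = 2.99 kJ

q = m c ΔT = 774.6 × 0.234 × (46.2 − 29.7)
q = 774.6 × 0.234 × 16.5 = 2991 J = 2.99 kJ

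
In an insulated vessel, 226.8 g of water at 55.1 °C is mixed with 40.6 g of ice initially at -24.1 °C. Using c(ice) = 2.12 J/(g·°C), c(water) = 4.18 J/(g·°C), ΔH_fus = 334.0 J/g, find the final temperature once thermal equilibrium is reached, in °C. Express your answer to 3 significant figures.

Heat to bring ice to 0 °C and melt it: q₁ = 40.6×2.12×24.1 + 40.6×334.0 = 15635 J
Heat the water can supply cooling to 0 °C: 226.8×4.18×55.1 = 52236.1 J > q₁, so all ice melts.
Energy balance: 226.8×4.18×(55.1 − T) = 15635 + 40.6×4.18×(T − 0)
948.024(55.1 − T) = 15635 + 169.708 T
52236.1 − 15635 = 1117.732 T
T = 36601.1 / 1117.732 = 32.746 °C

T_f = 32.7 °C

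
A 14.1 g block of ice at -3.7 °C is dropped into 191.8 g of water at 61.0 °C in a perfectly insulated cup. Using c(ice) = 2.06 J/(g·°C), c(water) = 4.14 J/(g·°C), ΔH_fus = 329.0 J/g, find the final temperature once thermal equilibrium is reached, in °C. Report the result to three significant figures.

T_f = 51.3 °C

Heat to bring ice to 0 °C and melt it: q₁ = 14.1×2.06×3.7 + 14.1×329.0 = 4746.4 J
Heat the water can supply cooling to 0 °C: 191.8×4.14×61.0 = 48437.2 J > q₁, so all ice melts.
Energy balance: 191.8×4.14×(61.0 − T) = 4746.4 + 14.1×4.14×(T − 0)
794.052(61.0 − T) = 4746.4 + 58.374 T
48437.2 − 4746.4 = 852.426 T
T = 43690.8 / 852.426 = 51.25 °C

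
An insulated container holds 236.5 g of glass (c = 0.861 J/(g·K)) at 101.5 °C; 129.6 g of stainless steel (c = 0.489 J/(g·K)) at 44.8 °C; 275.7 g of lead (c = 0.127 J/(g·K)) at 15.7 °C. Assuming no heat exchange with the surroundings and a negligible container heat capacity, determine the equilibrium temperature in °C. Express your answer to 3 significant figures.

T_f = 79.7 °C

Σ mᵢcᵢ(T − Tᵢ) = 0  ⇒  T = Σ mᵢcᵢTᵢ / Σ mᵢcᵢ
Σ mᵢcᵢ = 236.5×0.861 + 129.6×0.489 + 275.7×0.127 = 302.0148
Σ mᵢcᵢTᵢ = 203.6265×101.5 + 63.3744×44.8 + 35.0139×15.7 = 24057
T = 24057 / 302.0148 = 79.66 °C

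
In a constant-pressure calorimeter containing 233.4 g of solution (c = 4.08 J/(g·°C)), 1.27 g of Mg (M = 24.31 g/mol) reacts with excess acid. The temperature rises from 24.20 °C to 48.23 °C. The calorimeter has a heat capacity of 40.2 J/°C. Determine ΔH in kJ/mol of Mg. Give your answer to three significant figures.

ΔH = -457 kJ/mol

|ΔT| = |48.23 − 24.20| = 24.03 °C
|q_surr| = (233.4 × 4.08 + 40.2) × 24.03 = 992.472 × 24.03 = 23850 J
n(Mg) = 1.27 / 24.31 = 0.05224 mol
Temperature rose, so q_rxn = −|q_surr| = -23.85 kJ
ΔH = q_rxn / n = -456.5 kJ/mol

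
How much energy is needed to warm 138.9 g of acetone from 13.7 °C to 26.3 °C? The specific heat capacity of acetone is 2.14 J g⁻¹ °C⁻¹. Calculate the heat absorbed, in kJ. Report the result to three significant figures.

q = 3.75 kJ

q = m c ΔT = 138.9 × 2.14 × (26.3 − 13.7)
q = 138.9 × 2.14 × 12.6 = 3745 J = 3.75 kJ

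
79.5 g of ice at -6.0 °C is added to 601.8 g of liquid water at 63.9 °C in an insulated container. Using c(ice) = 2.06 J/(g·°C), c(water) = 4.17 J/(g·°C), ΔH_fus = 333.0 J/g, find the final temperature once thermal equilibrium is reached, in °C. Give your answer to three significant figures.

Heat to bring ice to 0 °C and melt it: q₁ = 79.5×2.06×6.0 + 79.5×333.0 = 27456 J
Heat the water can supply cooling to 0 °C: 601.8×4.17×63.9 = 160357 J > q₁, so all ice melts.
Energy balance: 601.8×4.17×(63.9 − T) = 27456 + 79.5×4.17×(T − 0)
2509.506(63.9 − T) = 27456 + 331.515 T
160357 − 27456 = 2841.021 T
T = 132901 / 2841.021 = 46.78 °C

T_f = 46.8 °C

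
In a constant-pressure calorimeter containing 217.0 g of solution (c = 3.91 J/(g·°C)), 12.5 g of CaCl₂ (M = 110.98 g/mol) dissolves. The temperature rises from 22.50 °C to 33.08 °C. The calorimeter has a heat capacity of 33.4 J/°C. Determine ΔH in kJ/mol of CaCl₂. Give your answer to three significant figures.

ΔH = -82.8 kJ/mol

|ΔT| = |33.08 − 22.50| = 10.58 °C
|q_surr| = (217.0 × 3.91 + 33.4) × 10.58 = 881.87 × 10.58 = 9330.2 J
n(CaCl₂) = 12.5 / 110.98 = 0.11263 mol
Temperature rose, so q_rxn = −|q_surr| = -9.3302 kJ
ΔH = q_rxn / n = -82.84 kJ/mol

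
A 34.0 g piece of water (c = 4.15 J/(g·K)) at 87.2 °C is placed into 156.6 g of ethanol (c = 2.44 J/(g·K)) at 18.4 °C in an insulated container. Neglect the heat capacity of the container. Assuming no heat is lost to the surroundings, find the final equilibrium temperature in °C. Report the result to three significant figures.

T_f = 37.0 °C

Heat lost by water = heat gained by ethanol.
(34.0)(4.15)(87.2 − T) = (156.6)(2.44)(T − 18.4)
141.1 (87.2 − T) = 382.104 (T − 18.4)
12304 − 141.1 T = 382.104 T − 7030.7
19334.7 = 523.204 T
T = 36.95 °C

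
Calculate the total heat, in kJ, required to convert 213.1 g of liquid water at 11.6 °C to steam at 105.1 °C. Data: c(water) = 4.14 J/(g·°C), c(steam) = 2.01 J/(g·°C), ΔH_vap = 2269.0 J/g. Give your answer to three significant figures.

q1 (heat water 11.6→100.0 °C): 213.1 × 4.14 × 88.4 = 77989 J
q2 (vaporize at 100 °C): 213.1 × 2269.0 = 483524 J
q3 (heat steam 100.0→105.1 °C): 213.1 × 2.01 × 5.1 = 2184 J
Total: 77989 + 483524 + 2184 = 563697 J = 564 kJ

q = 564 kJ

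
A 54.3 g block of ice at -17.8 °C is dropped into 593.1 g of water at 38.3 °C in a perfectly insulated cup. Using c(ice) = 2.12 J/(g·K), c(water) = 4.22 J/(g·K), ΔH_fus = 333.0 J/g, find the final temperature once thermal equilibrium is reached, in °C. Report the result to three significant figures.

T_f = 27.7 °C

Heat to bring ice to 0 °C and melt it: q₁ = 54.3×2.12×17.8 + 54.3×333.0 = 20131 J
Heat the water can supply cooling to 0 °C: 593.1×4.22×38.3 = 95860.4 J > q₁, so all ice melts.
Energy balance: 593.1×4.22×(38.3 − T) = 20131 + 54.3×4.22×(T − 0)
2502.882(38.3 − T) = 20131 + 229.146 T
95860.4 − 20131 = 2732.028 T
T = 75729.4 / 2732.028 = 27.72 °C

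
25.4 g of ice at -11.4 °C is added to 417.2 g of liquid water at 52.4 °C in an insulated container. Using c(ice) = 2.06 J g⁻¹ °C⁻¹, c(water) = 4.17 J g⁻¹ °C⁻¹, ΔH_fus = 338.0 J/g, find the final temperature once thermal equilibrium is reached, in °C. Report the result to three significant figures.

Heat to bring ice to 0 °C and melt it: q₁ = 25.4×2.06×11.4 + 25.4×338.0 = 9181.7 J
Heat the water can supply cooling to 0 °C: 417.2×4.17×52.4 = 91161.5 J > q₁, so all ice melts.
Energy balance: 417.2×4.17×(52.4 − T) = 9181.7 + 25.4×4.17×(T − 0)
1739.724(52.4 − T) = 9181.7 + 105.918 T
91161.5 − 9181.7 = 1845.642 T
T = 81979.8 / 1845.642 = 44.42 °C

T_f = 44.4 °C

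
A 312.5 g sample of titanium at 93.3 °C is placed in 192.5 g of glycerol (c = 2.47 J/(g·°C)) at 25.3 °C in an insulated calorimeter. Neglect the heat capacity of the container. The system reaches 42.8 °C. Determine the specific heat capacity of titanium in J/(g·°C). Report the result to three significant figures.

q_gained = (192.5 × 2.47) × (42.8 − 25.3) = 8321 J
q_lost = 312.5 × c × (93.3 − 42.8) = 15781.25 c
Set equal: c = 8321 / 15781.25 = 0.527 J/(g·°C)

c = 0.527 J/(g·°C)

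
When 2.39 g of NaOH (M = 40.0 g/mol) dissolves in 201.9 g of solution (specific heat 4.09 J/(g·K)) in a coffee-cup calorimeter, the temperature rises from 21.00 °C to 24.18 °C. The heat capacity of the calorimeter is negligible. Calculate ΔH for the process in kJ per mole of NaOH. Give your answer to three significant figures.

ΔH = -43.9 kJ/mol

|ΔT| = |24.18 − 21.00| = 3.18 °C
|q_surr| = (201.9 × 4.09) × 3.18 = 825.771 × 3.18 = 2626 J
n(NaOH) = 2.39 / 40.0 = 0.05975 mol
Temperature rose, so q_rxn = −|q_surr| = -2.626 kJ
ΔH = q_rxn / n = -43.9498 kJ/mol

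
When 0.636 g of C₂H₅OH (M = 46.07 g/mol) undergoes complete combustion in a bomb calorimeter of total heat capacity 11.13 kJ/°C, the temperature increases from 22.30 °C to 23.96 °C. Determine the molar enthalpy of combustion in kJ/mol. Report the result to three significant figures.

ΔT = 23.96 − 22.30 = 1.66 °C
q_cal = C_cal × ΔT = 11.13 × 1.66 = 18.4758 kJ
n = 0.636 / 46.07 = 0.01381 mol
q_rxn = −q_cal = -18.4758 kJ
ΔH = -18.4758 / 0.01381 = -1338 kJ/mol

ΔH = -1340 kJ/mol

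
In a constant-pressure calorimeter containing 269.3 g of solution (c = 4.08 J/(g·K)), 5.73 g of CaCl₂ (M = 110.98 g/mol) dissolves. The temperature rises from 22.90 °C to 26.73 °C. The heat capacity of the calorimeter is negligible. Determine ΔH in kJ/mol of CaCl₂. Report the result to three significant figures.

|ΔT| = |26.73 − 22.90| = 3.83 °C
|q_surr| = (269.3 × 4.08) × 3.83 = 1098.744 × 3.83 = 4208 J
n(CaCl₂) = 5.73 / 110.98 = 0.05163 mol
Temperature rose, so q_rxn = −|q_surr| = -4.208 kJ
ΔH = q_rxn / n = -81.50 kJ/mol

ΔH = -81.5 kJ/mol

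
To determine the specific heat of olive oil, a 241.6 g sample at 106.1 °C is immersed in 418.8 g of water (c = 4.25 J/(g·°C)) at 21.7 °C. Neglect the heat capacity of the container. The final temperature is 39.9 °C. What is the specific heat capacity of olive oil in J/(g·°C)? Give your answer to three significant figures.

q_gained = (418.8 × 4.25) × (39.9 − 21.7) = 32390 J
q_lost = 241.6 × c × (106.1 − 39.9) = 15993.92 c
Set equal: c = 32390 / 15993.92 = 2.03 J/(g·°C)

c = 2.03 J/(g·°C)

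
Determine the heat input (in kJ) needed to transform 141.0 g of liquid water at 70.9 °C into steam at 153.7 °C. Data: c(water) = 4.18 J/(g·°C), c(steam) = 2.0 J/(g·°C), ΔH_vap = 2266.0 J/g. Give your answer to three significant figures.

q1 (heat water 70.9→100.0 °C): 141.0 × 4.18 × 29.1 = 17151 J
q2 (vaporize at 100 °C): 141.0 × 2266.0 = 319506 J
q3 (heat steam 100.0→153.7 °C): 141.0 × 2.0 × 53.7 = 15143 J
Total: 17151 + 319506 + 15143 = 351800 J = 352 kJ

q = 352 kJ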